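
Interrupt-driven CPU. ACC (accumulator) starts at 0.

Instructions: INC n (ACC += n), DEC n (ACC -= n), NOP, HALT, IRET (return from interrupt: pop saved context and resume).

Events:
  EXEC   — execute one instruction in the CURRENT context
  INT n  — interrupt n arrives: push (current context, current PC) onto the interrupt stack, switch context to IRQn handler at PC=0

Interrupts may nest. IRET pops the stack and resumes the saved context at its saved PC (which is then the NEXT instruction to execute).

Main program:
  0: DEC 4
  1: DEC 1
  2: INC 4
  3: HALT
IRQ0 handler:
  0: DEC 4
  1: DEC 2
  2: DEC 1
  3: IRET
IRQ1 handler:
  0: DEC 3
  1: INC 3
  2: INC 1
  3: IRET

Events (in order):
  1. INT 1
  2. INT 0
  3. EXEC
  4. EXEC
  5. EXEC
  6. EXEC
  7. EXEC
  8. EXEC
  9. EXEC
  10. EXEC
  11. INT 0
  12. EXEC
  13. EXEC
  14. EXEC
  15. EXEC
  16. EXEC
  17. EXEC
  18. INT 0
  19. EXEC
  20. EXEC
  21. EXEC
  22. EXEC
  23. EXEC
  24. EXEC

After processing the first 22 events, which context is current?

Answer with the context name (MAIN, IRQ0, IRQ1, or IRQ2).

Event 1 (INT 1): INT 1 arrives: push (MAIN, PC=0), enter IRQ1 at PC=0 (depth now 1)
Event 2 (INT 0): INT 0 arrives: push (IRQ1, PC=0), enter IRQ0 at PC=0 (depth now 2)
Event 3 (EXEC): [IRQ0] PC=0: DEC 4 -> ACC=-4
Event 4 (EXEC): [IRQ0] PC=1: DEC 2 -> ACC=-6
Event 5 (EXEC): [IRQ0] PC=2: DEC 1 -> ACC=-7
Event 6 (EXEC): [IRQ0] PC=3: IRET -> resume IRQ1 at PC=0 (depth now 1)
Event 7 (EXEC): [IRQ1] PC=0: DEC 3 -> ACC=-10
Event 8 (EXEC): [IRQ1] PC=1: INC 3 -> ACC=-7
Event 9 (EXEC): [IRQ1] PC=2: INC 1 -> ACC=-6
Event 10 (EXEC): [IRQ1] PC=3: IRET -> resume MAIN at PC=0 (depth now 0)
Event 11 (INT 0): INT 0 arrives: push (MAIN, PC=0), enter IRQ0 at PC=0 (depth now 1)
Event 12 (EXEC): [IRQ0] PC=0: DEC 4 -> ACC=-10
Event 13 (EXEC): [IRQ0] PC=1: DEC 2 -> ACC=-12
Event 14 (EXEC): [IRQ0] PC=2: DEC 1 -> ACC=-13
Event 15 (EXEC): [IRQ0] PC=3: IRET -> resume MAIN at PC=0 (depth now 0)
Event 16 (EXEC): [MAIN] PC=0: DEC 4 -> ACC=-17
Event 17 (EXEC): [MAIN] PC=1: DEC 1 -> ACC=-18
Event 18 (INT 0): INT 0 arrives: push (MAIN, PC=2), enter IRQ0 at PC=0 (depth now 1)
Event 19 (EXEC): [IRQ0] PC=0: DEC 4 -> ACC=-22
Event 20 (EXEC): [IRQ0] PC=1: DEC 2 -> ACC=-24
Event 21 (EXEC): [IRQ0] PC=2: DEC 1 -> ACC=-25
Event 22 (EXEC): [IRQ0] PC=3: IRET -> resume MAIN at PC=2 (depth now 0)

Answer: MAIN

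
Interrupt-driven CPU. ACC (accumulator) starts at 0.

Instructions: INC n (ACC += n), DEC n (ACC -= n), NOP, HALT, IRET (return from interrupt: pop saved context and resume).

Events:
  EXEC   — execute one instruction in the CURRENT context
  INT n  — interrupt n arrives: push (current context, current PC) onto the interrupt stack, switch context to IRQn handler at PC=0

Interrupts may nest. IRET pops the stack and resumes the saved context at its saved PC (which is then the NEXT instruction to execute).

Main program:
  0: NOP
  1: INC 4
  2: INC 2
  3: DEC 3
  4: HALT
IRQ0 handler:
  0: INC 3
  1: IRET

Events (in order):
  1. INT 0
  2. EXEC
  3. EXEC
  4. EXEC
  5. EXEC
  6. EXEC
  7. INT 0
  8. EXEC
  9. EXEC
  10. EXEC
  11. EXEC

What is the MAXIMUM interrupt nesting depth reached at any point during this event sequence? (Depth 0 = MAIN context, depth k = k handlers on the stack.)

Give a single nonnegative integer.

Answer: 1

Derivation:
Event 1 (INT 0): INT 0 arrives: push (MAIN, PC=0), enter IRQ0 at PC=0 (depth now 1) [depth=1]
Event 2 (EXEC): [IRQ0] PC=0: INC 3 -> ACC=3 [depth=1]
Event 3 (EXEC): [IRQ0] PC=1: IRET -> resume MAIN at PC=0 (depth now 0) [depth=0]
Event 4 (EXEC): [MAIN] PC=0: NOP [depth=0]
Event 5 (EXEC): [MAIN] PC=1: INC 4 -> ACC=7 [depth=0]
Event 6 (EXEC): [MAIN] PC=2: INC 2 -> ACC=9 [depth=0]
Event 7 (INT 0): INT 0 arrives: push (MAIN, PC=3), enter IRQ0 at PC=0 (depth now 1) [depth=1]
Event 8 (EXEC): [IRQ0] PC=0: INC 3 -> ACC=12 [depth=1]
Event 9 (EXEC): [IRQ0] PC=1: IRET -> resume MAIN at PC=3 (depth now 0) [depth=0]
Event 10 (EXEC): [MAIN] PC=3: DEC 3 -> ACC=9 [depth=0]
Event 11 (EXEC): [MAIN] PC=4: HALT [depth=0]
Max depth observed: 1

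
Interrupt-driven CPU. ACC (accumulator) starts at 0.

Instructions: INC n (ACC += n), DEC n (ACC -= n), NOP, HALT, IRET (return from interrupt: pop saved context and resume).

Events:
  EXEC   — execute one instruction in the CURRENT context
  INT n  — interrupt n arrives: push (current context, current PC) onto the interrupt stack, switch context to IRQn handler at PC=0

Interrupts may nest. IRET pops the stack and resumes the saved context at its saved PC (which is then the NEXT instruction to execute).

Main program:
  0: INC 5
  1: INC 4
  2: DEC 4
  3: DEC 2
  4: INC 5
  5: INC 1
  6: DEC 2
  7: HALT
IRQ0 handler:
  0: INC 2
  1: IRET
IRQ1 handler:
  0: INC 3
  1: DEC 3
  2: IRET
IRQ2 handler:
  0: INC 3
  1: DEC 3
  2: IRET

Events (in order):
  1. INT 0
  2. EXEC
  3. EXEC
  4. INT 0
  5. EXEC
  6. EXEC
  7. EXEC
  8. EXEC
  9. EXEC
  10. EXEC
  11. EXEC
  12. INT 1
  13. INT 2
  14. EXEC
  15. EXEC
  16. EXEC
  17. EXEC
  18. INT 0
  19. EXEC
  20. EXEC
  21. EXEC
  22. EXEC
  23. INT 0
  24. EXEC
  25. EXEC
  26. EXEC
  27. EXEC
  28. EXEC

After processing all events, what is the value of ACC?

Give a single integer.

Answer: 15

Derivation:
Event 1 (INT 0): INT 0 arrives: push (MAIN, PC=0), enter IRQ0 at PC=0 (depth now 1)
Event 2 (EXEC): [IRQ0] PC=0: INC 2 -> ACC=2
Event 3 (EXEC): [IRQ0] PC=1: IRET -> resume MAIN at PC=0 (depth now 0)
Event 4 (INT 0): INT 0 arrives: push (MAIN, PC=0), enter IRQ0 at PC=0 (depth now 1)
Event 5 (EXEC): [IRQ0] PC=0: INC 2 -> ACC=4
Event 6 (EXEC): [IRQ0] PC=1: IRET -> resume MAIN at PC=0 (depth now 0)
Event 7 (EXEC): [MAIN] PC=0: INC 5 -> ACC=9
Event 8 (EXEC): [MAIN] PC=1: INC 4 -> ACC=13
Event 9 (EXEC): [MAIN] PC=2: DEC 4 -> ACC=9
Event 10 (EXEC): [MAIN] PC=3: DEC 2 -> ACC=7
Event 11 (EXEC): [MAIN] PC=4: INC 5 -> ACC=12
Event 12 (INT 1): INT 1 arrives: push (MAIN, PC=5), enter IRQ1 at PC=0 (depth now 1)
Event 13 (INT 2): INT 2 arrives: push (IRQ1, PC=0), enter IRQ2 at PC=0 (depth now 2)
Event 14 (EXEC): [IRQ2] PC=0: INC 3 -> ACC=15
Event 15 (EXEC): [IRQ2] PC=1: DEC 3 -> ACC=12
Event 16 (EXEC): [IRQ2] PC=2: IRET -> resume IRQ1 at PC=0 (depth now 1)
Event 17 (EXEC): [IRQ1] PC=0: INC 3 -> ACC=15
Event 18 (INT 0): INT 0 arrives: push (IRQ1, PC=1), enter IRQ0 at PC=0 (depth now 2)
Event 19 (EXEC): [IRQ0] PC=0: INC 2 -> ACC=17
Event 20 (EXEC): [IRQ0] PC=1: IRET -> resume IRQ1 at PC=1 (depth now 1)
Event 21 (EXEC): [IRQ1] PC=1: DEC 3 -> ACC=14
Event 22 (EXEC): [IRQ1] PC=2: IRET -> resume MAIN at PC=5 (depth now 0)
Event 23 (INT 0): INT 0 arrives: push (MAIN, PC=5), enter IRQ0 at PC=0 (depth now 1)
Event 24 (EXEC): [IRQ0] PC=0: INC 2 -> ACC=16
Event 25 (EXEC): [IRQ0] PC=1: IRET -> resume MAIN at PC=5 (depth now 0)
Event 26 (EXEC): [MAIN] PC=5: INC 1 -> ACC=17
Event 27 (EXEC): [MAIN] PC=6: DEC 2 -> ACC=15
Event 28 (EXEC): [MAIN] PC=7: HALT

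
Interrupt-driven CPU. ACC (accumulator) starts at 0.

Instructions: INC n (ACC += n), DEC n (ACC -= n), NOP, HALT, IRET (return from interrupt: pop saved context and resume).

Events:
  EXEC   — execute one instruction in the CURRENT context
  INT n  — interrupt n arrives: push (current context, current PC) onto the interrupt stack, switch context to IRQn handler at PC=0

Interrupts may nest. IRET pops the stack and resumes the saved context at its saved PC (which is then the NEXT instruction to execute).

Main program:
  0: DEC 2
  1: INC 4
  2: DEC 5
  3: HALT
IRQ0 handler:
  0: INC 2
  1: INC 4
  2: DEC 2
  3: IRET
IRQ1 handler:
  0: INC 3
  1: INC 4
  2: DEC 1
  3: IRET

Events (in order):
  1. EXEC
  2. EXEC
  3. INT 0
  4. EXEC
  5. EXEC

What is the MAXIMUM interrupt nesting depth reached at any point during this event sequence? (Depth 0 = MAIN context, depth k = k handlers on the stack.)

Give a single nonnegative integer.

Answer: 1

Derivation:
Event 1 (EXEC): [MAIN] PC=0: DEC 2 -> ACC=-2 [depth=0]
Event 2 (EXEC): [MAIN] PC=1: INC 4 -> ACC=2 [depth=0]
Event 3 (INT 0): INT 0 arrives: push (MAIN, PC=2), enter IRQ0 at PC=0 (depth now 1) [depth=1]
Event 4 (EXEC): [IRQ0] PC=0: INC 2 -> ACC=4 [depth=1]
Event 5 (EXEC): [IRQ0] PC=1: INC 4 -> ACC=8 [depth=1]
Max depth observed: 1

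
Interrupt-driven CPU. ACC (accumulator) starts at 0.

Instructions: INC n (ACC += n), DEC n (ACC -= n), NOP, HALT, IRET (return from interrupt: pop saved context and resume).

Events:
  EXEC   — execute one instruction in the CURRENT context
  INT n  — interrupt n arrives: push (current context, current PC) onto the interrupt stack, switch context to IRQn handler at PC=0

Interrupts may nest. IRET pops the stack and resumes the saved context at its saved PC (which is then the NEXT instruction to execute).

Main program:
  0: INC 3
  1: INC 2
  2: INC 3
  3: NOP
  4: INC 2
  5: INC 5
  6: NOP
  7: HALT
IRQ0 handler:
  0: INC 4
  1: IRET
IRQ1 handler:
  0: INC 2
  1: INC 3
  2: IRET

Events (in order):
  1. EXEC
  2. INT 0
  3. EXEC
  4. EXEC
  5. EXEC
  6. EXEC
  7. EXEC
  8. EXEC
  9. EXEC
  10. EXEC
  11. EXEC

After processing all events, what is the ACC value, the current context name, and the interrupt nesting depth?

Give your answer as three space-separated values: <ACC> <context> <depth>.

Answer: 19 MAIN 0

Derivation:
Event 1 (EXEC): [MAIN] PC=0: INC 3 -> ACC=3
Event 2 (INT 0): INT 0 arrives: push (MAIN, PC=1), enter IRQ0 at PC=0 (depth now 1)
Event 3 (EXEC): [IRQ0] PC=0: INC 4 -> ACC=7
Event 4 (EXEC): [IRQ0] PC=1: IRET -> resume MAIN at PC=1 (depth now 0)
Event 5 (EXEC): [MAIN] PC=1: INC 2 -> ACC=9
Event 6 (EXEC): [MAIN] PC=2: INC 3 -> ACC=12
Event 7 (EXEC): [MAIN] PC=3: NOP
Event 8 (EXEC): [MAIN] PC=4: INC 2 -> ACC=14
Event 9 (EXEC): [MAIN] PC=5: INC 5 -> ACC=19
Event 10 (EXEC): [MAIN] PC=6: NOP
Event 11 (EXEC): [MAIN] PC=7: HALT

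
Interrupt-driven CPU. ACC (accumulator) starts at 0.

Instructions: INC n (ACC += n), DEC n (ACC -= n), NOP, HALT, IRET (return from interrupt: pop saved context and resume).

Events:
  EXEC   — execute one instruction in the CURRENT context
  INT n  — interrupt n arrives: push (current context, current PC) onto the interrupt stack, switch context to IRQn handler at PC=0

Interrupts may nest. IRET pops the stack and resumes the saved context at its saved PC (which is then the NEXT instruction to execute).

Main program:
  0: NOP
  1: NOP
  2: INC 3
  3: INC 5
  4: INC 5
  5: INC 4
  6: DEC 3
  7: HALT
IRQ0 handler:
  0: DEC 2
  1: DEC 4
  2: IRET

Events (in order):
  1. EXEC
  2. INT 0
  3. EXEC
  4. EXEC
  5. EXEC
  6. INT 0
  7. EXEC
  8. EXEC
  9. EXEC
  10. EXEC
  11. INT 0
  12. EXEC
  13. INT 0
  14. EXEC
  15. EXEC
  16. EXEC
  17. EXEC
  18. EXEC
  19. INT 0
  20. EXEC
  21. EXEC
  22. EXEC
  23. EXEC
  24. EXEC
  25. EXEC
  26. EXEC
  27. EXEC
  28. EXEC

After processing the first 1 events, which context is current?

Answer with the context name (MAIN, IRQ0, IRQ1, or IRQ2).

Answer: MAIN

Derivation:
Event 1 (EXEC): [MAIN] PC=0: NOP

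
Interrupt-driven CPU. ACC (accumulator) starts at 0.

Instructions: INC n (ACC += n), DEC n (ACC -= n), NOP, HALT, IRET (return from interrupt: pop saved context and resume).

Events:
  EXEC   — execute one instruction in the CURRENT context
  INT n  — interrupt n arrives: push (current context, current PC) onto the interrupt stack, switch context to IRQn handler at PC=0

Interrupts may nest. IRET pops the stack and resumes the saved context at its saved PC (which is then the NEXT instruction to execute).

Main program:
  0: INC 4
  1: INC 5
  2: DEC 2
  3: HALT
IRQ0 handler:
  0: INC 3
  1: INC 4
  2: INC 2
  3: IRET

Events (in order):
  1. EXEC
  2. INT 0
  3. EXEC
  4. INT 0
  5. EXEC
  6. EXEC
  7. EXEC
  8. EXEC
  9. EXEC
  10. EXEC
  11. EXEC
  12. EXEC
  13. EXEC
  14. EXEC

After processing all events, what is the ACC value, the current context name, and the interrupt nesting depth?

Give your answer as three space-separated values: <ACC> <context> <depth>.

Answer: 25 MAIN 0

Derivation:
Event 1 (EXEC): [MAIN] PC=0: INC 4 -> ACC=4
Event 2 (INT 0): INT 0 arrives: push (MAIN, PC=1), enter IRQ0 at PC=0 (depth now 1)
Event 3 (EXEC): [IRQ0] PC=0: INC 3 -> ACC=7
Event 4 (INT 0): INT 0 arrives: push (IRQ0, PC=1), enter IRQ0 at PC=0 (depth now 2)
Event 5 (EXEC): [IRQ0] PC=0: INC 3 -> ACC=10
Event 6 (EXEC): [IRQ0] PC=1: INC 4 -> ACC=14
Event 7 (EXEC): [IRQ0] PC=2: INC 2 -> ACC=16
Event 8 (EXEC): [IRQ0] PC=3: IRET -> resume IRQ0 at PC=1 (depth now 1)
Event 9 (EXEC): [IRQ0] PC=1: INC 4 -> ACC=20
Event 10 (EXEC): [IRQ0] PC=2: INC 2 -> ACC=22
Event 11 (EXEC): [IRQ0] PC=3: IRET -> resume MAIN at PC=1 (depth now 0)
Event 12 (EXEC): [MAIN] PC=1: INC 5 -> ACC=27
Event 13 (EXEC): [MAIN] PC=2: DEC 2 -> ACC=25
Event 14 (EXEC): [MAIN] PC=3: HALT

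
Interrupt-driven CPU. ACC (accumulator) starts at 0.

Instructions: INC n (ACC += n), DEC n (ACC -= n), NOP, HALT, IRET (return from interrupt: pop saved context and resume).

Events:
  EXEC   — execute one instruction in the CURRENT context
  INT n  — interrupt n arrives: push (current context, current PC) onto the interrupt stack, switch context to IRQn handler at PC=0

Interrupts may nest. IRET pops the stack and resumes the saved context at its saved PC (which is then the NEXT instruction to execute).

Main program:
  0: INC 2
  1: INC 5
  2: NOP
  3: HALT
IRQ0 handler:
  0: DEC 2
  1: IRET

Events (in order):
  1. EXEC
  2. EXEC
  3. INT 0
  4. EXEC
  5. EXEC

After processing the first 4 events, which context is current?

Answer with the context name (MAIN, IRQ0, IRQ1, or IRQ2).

Event 1 (EXEC): [MAIN] PC=0: INC 2 -> ACC=2
Event 2 (EXEC): [MAIN] PC=1: INC 5 -> ACC=7
Event 3 (INT 0): INT 0 arrives: push (MAIN, PC=2), enter IRQ0 at PC=0 (depth now 1)
Event 4 (EXEC): [IRQ0] PC=0: DEC 2 -> ACC=5

Answer: IRQ0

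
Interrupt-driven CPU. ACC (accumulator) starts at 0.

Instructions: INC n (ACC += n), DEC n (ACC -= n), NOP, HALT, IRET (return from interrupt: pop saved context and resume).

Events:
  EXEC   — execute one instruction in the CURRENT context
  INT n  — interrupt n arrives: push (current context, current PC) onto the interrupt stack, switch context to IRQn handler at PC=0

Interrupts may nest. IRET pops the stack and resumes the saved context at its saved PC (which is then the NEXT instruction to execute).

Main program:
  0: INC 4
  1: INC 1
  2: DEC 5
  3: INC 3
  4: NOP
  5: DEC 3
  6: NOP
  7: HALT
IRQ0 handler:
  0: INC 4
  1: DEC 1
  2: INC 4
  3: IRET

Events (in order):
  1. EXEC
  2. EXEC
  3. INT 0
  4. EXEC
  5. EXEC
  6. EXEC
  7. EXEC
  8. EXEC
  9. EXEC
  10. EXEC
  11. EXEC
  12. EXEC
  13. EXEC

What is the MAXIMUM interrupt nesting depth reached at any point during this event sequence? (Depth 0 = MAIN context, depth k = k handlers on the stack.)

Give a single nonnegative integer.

Event 1 (EXEC): [MAIN] PC=0: INC 4 -> ACC=4 [depth=0]
Event 2 (EXEC): [MAIN] PC=1: INC 1 -> ACC=5 [depth=0]
Event 3 (INT 0): INT 0 arrives: push (MAIN, PC=2), enter IRQ0 at PC=0 (depth now 1) [depth=1]
Event 4 (EXEC): [IRQ0] PC=0: INC 4 -> ACC=9 [depth=1]
Event 5 (EXEC): [IRQ0] PC=1: DEC 1 -> ACC=8 [depth=1]
Event 6 (EXEC): [IRQ0] PC=2: INC 4 -> ACC=12 [depth=1]
Event 7 (EXEC): [IRQ0] PC=3: IRET -> resume MAIN at PC=2 (depth now 0) [depth=0]
Event 8 (EXEC): [MAIN] PC=2: DEC 5 -> ACC=7 [depth=0]
Event 9 (EXEC): [MAIN] PC=3: INC 3 -> ACC=10 [depth=0]
Event 10 (EXEC): [MAIN] PC=4: NOP [depth=0]
Event 11 (EXEC): [MAIN] PC=5: DEC 3 -> ACC=7 [depth=0]
Event 12 (EXEC): [MAIN] PC=6: NOP [depth=0]
Event 13 (EXEC): [MAIN] PC=7: HALT [depth=0]
Max depth observed: 1

Answer: 1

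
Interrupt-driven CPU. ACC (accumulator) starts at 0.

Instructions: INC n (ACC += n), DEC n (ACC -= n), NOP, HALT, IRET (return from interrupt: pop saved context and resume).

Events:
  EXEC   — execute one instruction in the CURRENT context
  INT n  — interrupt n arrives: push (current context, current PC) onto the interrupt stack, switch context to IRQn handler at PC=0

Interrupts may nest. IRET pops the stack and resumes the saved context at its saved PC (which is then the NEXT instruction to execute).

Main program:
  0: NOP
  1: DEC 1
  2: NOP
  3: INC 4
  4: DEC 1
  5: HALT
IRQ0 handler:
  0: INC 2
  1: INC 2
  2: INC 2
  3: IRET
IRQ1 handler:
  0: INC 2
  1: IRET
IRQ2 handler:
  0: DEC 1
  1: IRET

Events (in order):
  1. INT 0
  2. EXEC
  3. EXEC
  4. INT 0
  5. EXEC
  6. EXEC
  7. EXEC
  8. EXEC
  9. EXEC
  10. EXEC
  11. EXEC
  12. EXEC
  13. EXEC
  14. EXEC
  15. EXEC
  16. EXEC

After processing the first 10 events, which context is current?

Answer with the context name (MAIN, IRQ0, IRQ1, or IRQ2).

Answer: MAIN

Derivation:
Event 1 (INT 0): INT 0 arrives: push (MAIN, PC=0), enter IRQ0 at PC=0 (depth now 1)
Event 2 (EXEC): [IRQ0] PC=0: INC 2 -> ACC=2
Event 3 (EXEC): [IRQ0] PC=1: INC 2 -> ACC=4
Event 4 (INT 0): INT 0 arrives: push (IRQ0, PC=2), enter IRQ0 at PC=0 (depth now 2)
Event 5 (EXEC): [IRQ0] PC=0: INC 2 -> ACC=6
Event 6 (EXEC): [IRQ0] PC=1: INC 2 -> ACC=8
Event 7 (EXEC): [IRQ0] PC=2: INC 2 -> ACC=10
Event 8 (EXEC): [IRQ0] PC=3: IRET -> resume IRQ0 at PC=2 (depth now 1)
Event 9 (EXEC): [IRQ0] PC=2: INC 2 -> ACC=12
Event 10 (EXEC): [IRQ0] PC=3: IRET -> resume MAIN at PC=0 (depth now 0)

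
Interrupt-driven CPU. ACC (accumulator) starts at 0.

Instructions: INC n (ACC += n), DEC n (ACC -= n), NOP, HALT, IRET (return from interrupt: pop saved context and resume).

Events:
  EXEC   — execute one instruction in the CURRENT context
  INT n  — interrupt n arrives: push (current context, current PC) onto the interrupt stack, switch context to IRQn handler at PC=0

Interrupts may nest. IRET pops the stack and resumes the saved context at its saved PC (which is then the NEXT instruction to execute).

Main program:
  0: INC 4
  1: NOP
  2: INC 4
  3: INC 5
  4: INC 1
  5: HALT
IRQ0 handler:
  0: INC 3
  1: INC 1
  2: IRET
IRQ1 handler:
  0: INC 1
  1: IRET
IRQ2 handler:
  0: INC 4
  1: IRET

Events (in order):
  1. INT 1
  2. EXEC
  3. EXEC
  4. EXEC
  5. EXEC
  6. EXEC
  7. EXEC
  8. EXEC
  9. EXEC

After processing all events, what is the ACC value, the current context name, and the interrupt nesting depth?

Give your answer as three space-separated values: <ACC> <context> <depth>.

Answer: 15 MAIN 0

Derivation:
Event 1 (INT 1): INT 1 arrives: push (MAIN, PC=0), enter IRQ1 at PC=0 (depth now 1)
Event 2 (EXEC): [IRQ1] PC=0: INC 1 -> ACC=1
Event 3 (EXEC): [IRQ1] PC=1: IRET -> resume MAIN at PC=0 (depth now 0)
Event 4 (EXEC): [MAIN] PC=0: INC 4 -> ACC=5
Event 5 (EXEC): [MAIN] PC=1: NOP
Event 6 (EXEC): [MAIN] PC=2: INC 4 -> ACC=9
Event 7 (EXEC): [MAIN] PC=3: INC 5 -> ACC=14
Event 8 (EXEC): [MAIN] PC=4: INC 1 -> ACC=15
Event 9 (EXEC): [MAIN] PC=5: HALT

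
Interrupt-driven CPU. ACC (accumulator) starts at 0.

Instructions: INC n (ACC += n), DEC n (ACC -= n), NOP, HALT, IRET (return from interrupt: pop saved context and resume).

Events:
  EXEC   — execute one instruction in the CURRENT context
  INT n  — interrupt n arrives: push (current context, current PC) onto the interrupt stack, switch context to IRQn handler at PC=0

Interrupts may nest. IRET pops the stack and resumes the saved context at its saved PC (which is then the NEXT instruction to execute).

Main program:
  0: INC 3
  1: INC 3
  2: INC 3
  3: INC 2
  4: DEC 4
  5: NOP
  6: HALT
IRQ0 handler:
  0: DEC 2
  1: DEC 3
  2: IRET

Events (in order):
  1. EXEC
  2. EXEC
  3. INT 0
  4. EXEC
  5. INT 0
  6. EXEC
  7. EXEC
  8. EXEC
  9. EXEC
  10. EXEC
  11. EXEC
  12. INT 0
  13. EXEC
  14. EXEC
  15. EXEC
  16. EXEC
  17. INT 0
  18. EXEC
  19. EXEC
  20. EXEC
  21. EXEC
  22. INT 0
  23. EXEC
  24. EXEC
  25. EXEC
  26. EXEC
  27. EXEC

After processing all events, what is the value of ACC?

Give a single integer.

Answer: -18

Derivation:
Event 1 (EXEC): [MAIN] PC=0: INC 3 -> ACC=3
Event 2 (EXEC): [MAIN] PC=1: INC 3 -> ACC=6
Event 3 (INT 0): INT 0 arrives: push (MAIN, PC=2), enter IRQ0 at PC=0 (depth now 1)
Event 4 (EXEC): [IRQ0] PC=0: DEC 2 -> ACC=4
Event 5 (INT 0): INT 0 arrives: push (IRQ0, PC=1), enter IRQ0 at PC=0 (depth now 2)
Event 6 (EXEC): [IRQ0] PC=0: DEC 2 -> ACC=2
Event 7 (EXEC): [IRQ0] PC=1: DEC 3 -> ACC=-1
Event 8 (EXEC): [IRQ0] PC=2: IRET -> resume IRQ0 at PC=1 (depth now 1)
Event 9 (EXEC): [IRQ0] PC=1: DEC 3 -> ACC=-4
Event 10 (EXEC): [IRQ0] PC=2: IRET -> resume MAIN at PC=2 (depth now 0)
Event 11 (EXEC): [MAIN] PC=2: INC 3 -> ACC=-1
Event 12 (INT 0): INT 0 arrives: push (MAIN, PC=3), enter IRQ0 at PC=0 (depth now 1)
Event 13 (EXEC): [IRQ0] PC=0: DEC 2 -> ACC=-3
Event 14 (EXEC): [IRQ0] PC=1: DEC 3 -> ACC=-6
Event 15 (EXEC): [IRQ0] PC=2: IRET -> resume MAIN at PC=3 (depth now 0)
Event 16 (EXEC): [MAIN] PC=3: INC 2 -> ACC=-4
Event 17 (INT 0): INT 0 arrives: push (MAIN, PC=4), enter IRQ0 at PC=0 (depth now 1)
Event 18 (EXEC): [IRQ0] PC=0: DEC 2 -> ACC=-6
Event 19 (EXEC): [IRQ0] PC=1: DEC 3 -> ACC=-9
Event 20 (EXEC): [IRQ0] PC=2: IRET -> resume MAIN at PC=4 (depth now 0)
Event 21 (EXEC): [MAIN] PC=4: DEC 4 -> ACC=-13
Event 22 (INT 0): INT 0 arrives: push (MAIN, PC=5), enter IRQ0 at PC=0 (depth now 1)
Event 23 (EXEC): [IRQ0] PC=0: DEC 2 -> ACC=-15
Event 24 (EXEC): [IRQ0] PC=1: DEC 3 -> ACC=-18
Event 25 (EXEC): [IRQ0] PC=2: IRET -> resume MAIN at PC=5 (depth now 0)
Event 26 (EXEC): [MAIN] PC=5: NOP
Event 27 (EXEC): [MAIN] PC=6: HALT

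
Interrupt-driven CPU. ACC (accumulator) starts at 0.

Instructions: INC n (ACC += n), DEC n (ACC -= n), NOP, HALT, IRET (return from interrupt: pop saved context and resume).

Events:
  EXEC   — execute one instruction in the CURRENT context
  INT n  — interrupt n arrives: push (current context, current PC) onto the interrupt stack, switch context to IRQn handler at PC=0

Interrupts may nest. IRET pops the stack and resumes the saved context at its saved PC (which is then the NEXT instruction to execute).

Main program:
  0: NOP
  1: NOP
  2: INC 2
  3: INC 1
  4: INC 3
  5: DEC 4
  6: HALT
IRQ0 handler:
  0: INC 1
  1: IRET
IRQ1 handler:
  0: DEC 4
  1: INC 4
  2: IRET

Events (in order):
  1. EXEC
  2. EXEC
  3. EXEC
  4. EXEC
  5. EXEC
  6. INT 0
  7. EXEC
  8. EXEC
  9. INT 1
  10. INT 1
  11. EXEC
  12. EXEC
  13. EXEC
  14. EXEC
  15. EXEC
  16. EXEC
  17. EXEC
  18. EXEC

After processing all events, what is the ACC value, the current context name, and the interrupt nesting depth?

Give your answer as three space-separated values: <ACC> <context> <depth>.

Event 1 (EXEC): [MAIN] PC=0: NOP
Event 2 (EXEC): [MAIN] PC=1: NOP
Event 3 (EXEC): [MAIN] PC=2: INC 2 -> ACC=2
Event 4 (EXEC): [MAIN] PC=3: INC 1 -> ACC=3
Event 5 (EXEC): [MAIN] PC=4: INC 3 -> ACC=6
Event 6 (INT 0): INT 0 arrives: push (MAIN, PC=5), enter IRQ0 at PC=0 (depth now 1)
Event 7 (EXEC): [IRQ0] PC=0: INC 1 -> ACC=7
Event 8 (EXEC): [IRQ0] PC=1: IRET -> resume MAIN at PC=5 (depth now 0)
Event 9 (INT 1): INT 1 arrives: push (MAIN, PC=5), enter IRQ1 at PC=0 (depth now 1)
Event 10 (INT 1): INT 1 arrives: push (IRQ1, PC=0), enter IRQ1 at PC=0 (depth now 2)
Event 11 (EXEC): [IRQ1] PC=0: DEC 4 -> ACC=3
Event 12 (EXEC): [IRQ1] PC=1: INC 4 -> ACC=7
Event 13 (EXEC): [IRQ1] PC=2: IRET -> resume IRQ1 at PC=0 (depth now 1)
Event 14 (EXEC): [IRQ1] PC=0: DEC 4 -> ACC=3
Event 15 (EXEC): [IRQ1] PC=1: INC 4 -> ACC=7
Event 16 (EXEC): [IRQ1] PC=2: IRET -> resume MAIN at PC=5 (depth now 0)
Event 17 (EXEC): [MAIN] PC=5: DEC 4 -> ACC=3
Event 18 (EXEC): [MAIN] PC=6: HALT

Answer: 3 MAIN 0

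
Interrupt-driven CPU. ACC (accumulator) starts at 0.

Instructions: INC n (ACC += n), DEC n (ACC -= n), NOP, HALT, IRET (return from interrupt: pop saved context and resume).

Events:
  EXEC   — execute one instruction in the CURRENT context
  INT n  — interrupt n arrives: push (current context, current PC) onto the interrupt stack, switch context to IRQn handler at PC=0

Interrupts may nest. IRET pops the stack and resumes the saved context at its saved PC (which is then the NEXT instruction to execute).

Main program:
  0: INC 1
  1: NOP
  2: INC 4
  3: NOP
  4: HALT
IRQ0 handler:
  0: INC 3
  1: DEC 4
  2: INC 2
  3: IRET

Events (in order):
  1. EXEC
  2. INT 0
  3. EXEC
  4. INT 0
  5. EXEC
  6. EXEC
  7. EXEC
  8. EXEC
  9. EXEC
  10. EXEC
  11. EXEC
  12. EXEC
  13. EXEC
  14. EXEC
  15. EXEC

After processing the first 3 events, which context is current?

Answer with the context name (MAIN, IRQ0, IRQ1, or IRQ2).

Answer: IRQ0

Derivation:
Event 1 (EXEC): [MAIN] PC=0: INC 1 -> ACC=1
Event 2 (INT 0): INT 0 arrives: push (MAIN, PC=1), enter IRQ0 at PC=0 (depth now 1)
Event 3 (EXEC): [IRQ0] PC=0: INC 3 -> ACC=4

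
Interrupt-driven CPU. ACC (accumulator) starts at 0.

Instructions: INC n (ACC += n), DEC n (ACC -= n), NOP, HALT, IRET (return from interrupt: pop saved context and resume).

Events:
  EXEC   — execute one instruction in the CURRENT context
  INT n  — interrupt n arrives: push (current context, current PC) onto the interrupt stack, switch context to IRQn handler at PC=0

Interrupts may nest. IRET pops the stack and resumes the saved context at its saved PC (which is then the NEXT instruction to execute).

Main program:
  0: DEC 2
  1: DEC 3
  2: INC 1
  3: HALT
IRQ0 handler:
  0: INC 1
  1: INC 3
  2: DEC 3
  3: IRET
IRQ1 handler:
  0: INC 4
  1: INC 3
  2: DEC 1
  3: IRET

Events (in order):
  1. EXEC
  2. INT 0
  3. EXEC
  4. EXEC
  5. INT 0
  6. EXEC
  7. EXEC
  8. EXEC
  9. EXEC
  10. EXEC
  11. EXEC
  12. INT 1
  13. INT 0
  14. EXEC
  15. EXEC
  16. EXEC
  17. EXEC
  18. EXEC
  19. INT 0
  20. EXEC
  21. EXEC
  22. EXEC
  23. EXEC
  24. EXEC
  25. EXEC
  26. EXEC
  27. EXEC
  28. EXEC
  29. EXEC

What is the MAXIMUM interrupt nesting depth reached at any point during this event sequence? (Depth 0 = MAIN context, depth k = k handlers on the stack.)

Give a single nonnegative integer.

Answer: 2

Derivation:
Event 1 (EXEC): [MAIN] PC=0: DEC 2 -> ACC=-2 [depth=0]
Event 2 (INT 0): INT 0 arrives: push (MAIN, PC=1), enter IRQ0 at PC=0 (depth now 1) [depth=1]
Event 3 (EXEC): [IRQ0] PC=0: INC 1 -> ACC=-1 [depth=1]
Event 4 (EXEC): [IRQ0] PC=1: INC 3 -> ACC=2 [depth=1]
Event 5 (INT 0): INT 0 arrives: push (IRQ0, PC=2), enter IRQ0 at PC=0 (depth now 2) [depth=2]
Event 6 (EXEC): [IRQ0] PC=0: INC 1 -> ACC=3 [depth=2]
Event 7 (EXEC): [IRQ0] PC=1: INC 3 -> ACC=6 [depth=2]
Event 8 (EXEC): [IRQ0] PC=2: DEC 3 -> ACC=3 [depth=2]
Event 9 (EXEC): [IRQ0] PC=3: IRET -> resume IRQ0 at PC=2 (depth now 1) [depth=1]
Event 10 (EXEC): [IRQ0] PC=2: DEC 3 -> ACC=0 [depth=1]
Event 11 (EXEC): [IRQ0] PC=3: IRET -> resume MAIN at PC=1 (depth now 0) [depth=0]
Event 12 (INT 1): INT 1 arrives: push (MAIN, PC=1), enter IRQ1 at PC=0 (depth now 1) [depth=1]
Event 13 (INT 0): INT 0 arrives: push (IRQ1, PC=0), enter IRQ0 at PC=0 (depth now 2) [depth=2]
Event 14 (EXEC): [IRQ0] PC=0: INC 1 -> ACC=1 [depth=2]
Event 15 (EXEC): [IRQ0] PC=1: INC 3 -> ACC=4 [depth=2]
Event 16 (EXEC): [IRQ0] PC=2: DEC 3 -> ACC=1 [depth=2]
Event 17 (EXEC): [IRQ0] PC=3: IRET -> resume IRQ1 at PC=0 (depth now 1) [depth=1]
Event 18 (EXEC): [IRQ1] PC=0: INC 4 -> ACC=5 [depth=1]
Event 19 (INT 0): INT 0 arrives: push (IRQ1, PC=1), enter IRQ0 at PC=0 (depth now 2) [depth=2]
Event 20 (EXEC): [IRQ0] PC=0: INC 1 -> ACC=6 [depth=2]
Event 21 (EXEC): [IRQ0] PC=1: INC 3 -> ACC=9 [depth=2]
Event 22 (EXEC): [IRQ0] PC=2: DEC 3 -> ACC=6 [depth=2]
Event 23 (EXEC): [IRQ0] PC=3: IRET -> resume IRQ1 at PC=1 (depth now 1) [depth=1]
Event 24 (EXEC): [IRQ1] PC=1: INC 3 -> ACC=9 [depth=1]
Event 25 (EXEC): [IRQ1] PC=2: DEC 1 -> ACC=8 [depth=1]
Event 26 (EXEC): [IRQ1] PC=3: IRET -> resume MAIN at PC=1 (depth now 0) [depth=0]
Event 27 (EXEC): [MAIN] PC=1: DEC 3 -> ACC=5 [depth=0]
Event 28 (EXEC): [MAIN] PC=2: INC 1 -> ACC=6 [depth=0]
Event 29 (EXEC): [MAIN] PC=3: HALT [depth=0]
Max depth observed: 2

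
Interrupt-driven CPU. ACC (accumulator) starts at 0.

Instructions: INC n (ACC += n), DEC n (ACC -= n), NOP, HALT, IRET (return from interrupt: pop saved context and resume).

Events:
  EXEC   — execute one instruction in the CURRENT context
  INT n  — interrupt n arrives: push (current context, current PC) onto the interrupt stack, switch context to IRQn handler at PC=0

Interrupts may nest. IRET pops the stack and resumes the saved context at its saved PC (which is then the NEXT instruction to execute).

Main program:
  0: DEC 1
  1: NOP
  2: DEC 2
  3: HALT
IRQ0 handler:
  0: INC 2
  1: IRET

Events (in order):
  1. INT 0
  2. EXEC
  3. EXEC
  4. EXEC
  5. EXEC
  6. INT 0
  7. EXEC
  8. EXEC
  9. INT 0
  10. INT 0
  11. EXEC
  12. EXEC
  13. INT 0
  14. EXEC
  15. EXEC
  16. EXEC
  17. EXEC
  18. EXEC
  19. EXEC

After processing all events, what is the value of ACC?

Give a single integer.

Answer: 7

Derivation:
Event 1 (INT 0): INT 0 arrives: push (MAIN, PC=0), enter IRQ0 at PC=0 (depth now 1)
Event 2 (EXEC): [IRQ0] PC=0: INC 2 -> ACC=2
Event 3 (EXEC): [IRQ0] PC=1: IRET -> resume MAIN at PC=0 (depth now 0)
Event 4 (EXEC): [MAIN] PC=0: DEC 1 -> ACC=1
Event 5 (EXEC): [MAIN] PC=1: NOP
Event 6 (INT 0): INT 0 arrives: push (MAIN, PC=2), enter IRQ0 at PC=0 (depth now 1)
Event 7 (EXEC): [IRQ0] PC=0: INC 2 -> ACC=3
Event 8 (EXEC): [IRQ0] PC=1: IRET -> resume MAIN at PC=2 (depth now 0)
Event 9 (INT 0): INT 0 arrives: push (MAIN, PC=2), enter IRQ0 at PC=0 (depth now 1)
Event 10 (INT 0): INT 0 arrives: push (IRQ0, PC=0), enter IRQ0 at PC=0 (depth now 2)
Event 11 (EXEC): [IRQ0] PC=0: INC 2 -> ACC=5
Event 12 (EXEC): [IRQ0] PC=1: IRET -> resume IRQ0 at PC=0 (depth now 1)
Event 13 (INT 0): INT 0 arrives: push (IRQ0, PC=0), enter IRQ0 at PC=0 (depth now 2)
Event 14 (EXEC): [IRQ0] PC=0: INC 2 -> ACC=7
Event 15 (EXEC): [IRQ0] PC=1: IRET -> resume IRQ0 at PC=0 (depth now 1)
Event 16 (EXEC): [IRQ0] PC=0: INC 2 -> ACC=9
Event 17 (EXEC): [IRQ0] PC=1: IRET -> resume MAIN at PC=2 (depth now 0)
Event 18 (EXEC): [MAIN] PC=2: DEC 2 -> ACC=7
Event 19 (EXEC): [MAIN] PC=3: HALT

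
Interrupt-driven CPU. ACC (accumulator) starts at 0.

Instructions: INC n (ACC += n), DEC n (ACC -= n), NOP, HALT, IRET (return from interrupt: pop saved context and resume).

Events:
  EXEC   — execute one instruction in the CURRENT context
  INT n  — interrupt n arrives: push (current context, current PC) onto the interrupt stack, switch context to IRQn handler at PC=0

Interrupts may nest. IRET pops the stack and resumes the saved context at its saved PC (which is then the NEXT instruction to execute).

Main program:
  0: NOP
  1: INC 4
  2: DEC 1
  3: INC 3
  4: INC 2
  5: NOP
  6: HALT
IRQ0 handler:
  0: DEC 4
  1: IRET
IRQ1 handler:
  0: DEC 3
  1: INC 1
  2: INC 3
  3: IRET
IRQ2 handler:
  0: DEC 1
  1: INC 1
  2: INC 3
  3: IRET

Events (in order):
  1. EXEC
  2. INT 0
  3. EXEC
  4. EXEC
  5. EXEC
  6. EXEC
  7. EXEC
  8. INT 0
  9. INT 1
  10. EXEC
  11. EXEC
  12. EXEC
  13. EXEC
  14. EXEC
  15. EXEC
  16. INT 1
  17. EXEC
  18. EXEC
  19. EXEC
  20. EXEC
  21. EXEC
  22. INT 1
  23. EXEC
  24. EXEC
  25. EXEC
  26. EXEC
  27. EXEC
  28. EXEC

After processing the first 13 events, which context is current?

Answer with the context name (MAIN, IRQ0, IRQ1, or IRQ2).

Event 1 (EXEC): [MAIN] PC=0: NOP
Event 2 (INT 0): INT 0 arrives: push (MAIN, PC=1), enter IRQ0 at PC=0 (depth now 1)
Event 3 (EXEC): [IRQ0] PC=0: DEC 4 -> ACC=-4
Event 4 (EXEC): [IRQ0] PC=1: IRET -> resume MAIN at PC=1 (depth now 0)
Event 5 (EXEC): [MAIN] PC=1: INC 4 -> ACC=0
Event 6 (EXEC): [MAIN] PC=2: DEC 1 -> ACC=-1
Event 7 (EXEC): [MAIN] PC=3: INC 3 -> ACC=2
Event 8 (INT 0): INT 0 arrives: push (MAIN, PC=4), enter IRQ0 at PC=0 (depth now 1)
Event 9 (INT 1): INT 1 arrives: push (IRQ0, PC=0), enter IRQ1 at PC=0 (depth now 2)
Event 10 (EXEC): [IRQ1] PC=0: DEC 3 -> ACC=-1
Event 11 (EXEC): [IRQ1] PC=1: INC 1 -> ACC=0
Event 12 (EXEC): [IRQ1] PC=2: INC 3 -> ACC=3
Event 13 (EXEC): [IRQ1] PC=3: IRET -> resume IRQ0 at PC=0 (depth now 1)

Answer: IRQ0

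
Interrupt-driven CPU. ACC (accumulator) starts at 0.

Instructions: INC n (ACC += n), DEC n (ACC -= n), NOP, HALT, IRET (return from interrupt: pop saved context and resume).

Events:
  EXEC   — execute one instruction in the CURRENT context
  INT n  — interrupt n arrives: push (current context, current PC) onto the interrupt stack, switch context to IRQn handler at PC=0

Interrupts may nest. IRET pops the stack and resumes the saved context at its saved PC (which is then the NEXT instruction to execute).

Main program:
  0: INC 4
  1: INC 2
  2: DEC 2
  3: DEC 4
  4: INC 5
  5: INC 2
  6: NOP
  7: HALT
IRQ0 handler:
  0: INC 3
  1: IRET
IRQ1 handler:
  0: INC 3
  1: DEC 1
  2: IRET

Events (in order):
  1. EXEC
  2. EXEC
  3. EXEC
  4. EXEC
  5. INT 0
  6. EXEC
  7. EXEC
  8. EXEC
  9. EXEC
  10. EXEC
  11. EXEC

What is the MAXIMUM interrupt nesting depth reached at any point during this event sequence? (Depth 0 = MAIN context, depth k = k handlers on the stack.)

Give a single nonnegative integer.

Event 1 (EXEC): [MAIN] PC=0: INC 4 -> ACC=4 [depth=0]
Event 2 (EXEC): [MAIN] PC=1: INC 2 -> ACC=6 [depth=0]
Event 3 (EXEC): [MAIN] PC=2: DEC 2 -> ACC=4 [depth=0]
Event 4 (EXEC): [MAIN] PC=3: DEC 4 -> ACC=0 [depth=0]
Event 5 (INT 0): INT 0 arrives: push (MAIN, PC=4), enter IRQ0 at PC=0 (depth now 1) [depth=1]
Event 6 (EXEC): [IRQ0] PC=0: INC 3 -> ACC=3 [depth=1]
Event 7 (EXEC): [IRQ0] PC=1: IRET -> resume MAIN at PC=4 (depth now 0) [depth=0]
Event 8 (EXEC): [MAIN] PC=4: INC 5 -> ACC=8 [depth=0]
Event 9 (EXEC): [MAIN] PC=5: INC 2 -> ACC=10 [depth=0]
Event 10 (EXEC): [MAIN] PC=6: NOP [depth=0]
Event 11 (EXEC): [MAIN] PC=7: HALT [depth=0]
Max depth observed: 1

Answer: 1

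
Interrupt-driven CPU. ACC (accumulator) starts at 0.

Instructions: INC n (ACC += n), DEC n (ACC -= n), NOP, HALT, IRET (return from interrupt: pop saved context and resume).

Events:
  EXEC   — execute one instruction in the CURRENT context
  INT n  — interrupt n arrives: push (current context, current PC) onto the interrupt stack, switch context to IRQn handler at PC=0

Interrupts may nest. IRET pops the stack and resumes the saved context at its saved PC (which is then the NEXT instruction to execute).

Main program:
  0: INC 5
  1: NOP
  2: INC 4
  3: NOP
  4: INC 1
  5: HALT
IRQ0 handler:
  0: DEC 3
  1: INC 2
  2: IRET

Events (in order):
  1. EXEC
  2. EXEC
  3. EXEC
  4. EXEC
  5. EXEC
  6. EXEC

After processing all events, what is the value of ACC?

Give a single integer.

Event 1 (EXEC): [MAIN] PC=0: INC 5 -> ACC=5
Event 2 (EXEC): [MAIN] PC=1: NOP
Event 3 (EXEC): [MAIN] PC=2: INC 4 -> ACC=9
Event 4 (EXEC): [MAIN] PC=3: NOP
Event 5 (EXEC): [MAIN] PC=4: INC 1 -> ACC=10
Event 6 (EXEC): [MAIN] PC=5: HALT

Answer: 10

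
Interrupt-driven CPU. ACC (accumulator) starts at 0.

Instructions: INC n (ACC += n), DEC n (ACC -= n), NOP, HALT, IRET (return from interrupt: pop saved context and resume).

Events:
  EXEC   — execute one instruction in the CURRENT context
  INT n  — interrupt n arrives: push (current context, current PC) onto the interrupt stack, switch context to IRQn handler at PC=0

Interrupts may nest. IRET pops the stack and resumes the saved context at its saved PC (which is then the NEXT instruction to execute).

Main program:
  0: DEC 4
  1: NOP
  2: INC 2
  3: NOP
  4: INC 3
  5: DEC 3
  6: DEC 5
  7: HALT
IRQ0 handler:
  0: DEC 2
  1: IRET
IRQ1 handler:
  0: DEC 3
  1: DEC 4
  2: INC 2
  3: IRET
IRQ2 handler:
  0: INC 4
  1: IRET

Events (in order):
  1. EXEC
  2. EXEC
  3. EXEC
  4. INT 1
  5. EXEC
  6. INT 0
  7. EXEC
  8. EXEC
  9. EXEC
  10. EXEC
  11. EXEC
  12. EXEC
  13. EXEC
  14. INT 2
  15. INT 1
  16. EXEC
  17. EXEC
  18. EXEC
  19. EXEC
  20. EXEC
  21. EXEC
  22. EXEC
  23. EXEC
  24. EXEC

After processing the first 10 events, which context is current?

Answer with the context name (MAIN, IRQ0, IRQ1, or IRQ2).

Answer: IRQ1

Derivation:
Event 1 (EXEC): [MAIN] PC=0: DEC 4 -> ACC=-4
Event 2 (EXEC): [MAIN] PC=1: NOP
Event 3 (EXEC): [MAIN] PC=2: INC 2 -> ACC=-2
Event 4 (INT 1): INT 1 arrives: push (MAIN, PC=3), enter IRQ1 at PC=0 (depth now 1)
Event 5 (EXEC): [IRQ1] PC=0: DEC 3 -> ACC=-5
Event 6 (INT 0): INT 0 arrives: push (IRQ1, PC=1), enter IRQ0 at PC=0 (depth now 2)
Event 7 (EXEC): [IRQ0] PC=0: DEC 2 -> ACC=-7
Event 8 (EXEC): [IRQ0] PC=1: IRET -> resume IRQ1 at PC=1 (depth now 1)
Event 9 (EXEC): [IRQ1] PC=1: DEC 4 -> ACC=-11
Event 10 (EXEC): [IRQ1] PC=2: INC 2 -> ACC=-9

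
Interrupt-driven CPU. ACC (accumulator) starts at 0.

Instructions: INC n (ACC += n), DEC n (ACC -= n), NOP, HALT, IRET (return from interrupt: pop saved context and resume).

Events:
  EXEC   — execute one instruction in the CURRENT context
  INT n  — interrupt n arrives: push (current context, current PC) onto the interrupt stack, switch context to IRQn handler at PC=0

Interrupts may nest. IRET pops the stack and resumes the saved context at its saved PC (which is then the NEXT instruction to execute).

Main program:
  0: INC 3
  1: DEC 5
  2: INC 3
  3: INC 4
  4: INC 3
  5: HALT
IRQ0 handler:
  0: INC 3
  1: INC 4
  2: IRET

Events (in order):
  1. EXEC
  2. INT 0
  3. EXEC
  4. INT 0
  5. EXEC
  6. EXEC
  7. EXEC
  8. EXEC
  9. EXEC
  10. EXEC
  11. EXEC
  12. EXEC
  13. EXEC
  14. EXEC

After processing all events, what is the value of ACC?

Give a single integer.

Answer: 22

Derivation:
Event 1 (EXEC): [MAIN] PC=0: INC 3 -> ACC=3
Event 2 (INT 0): INT 0 arrives: push (MAIN, PC=1), enter IRQ0 at PC=0 (depth now 1)
Event 3 (EXEC): [IRQ0] PC=0: INC 3 -> ACC=6
Event 4 (INT 0): INT 0 arrives: push (IRQ0, PC=1), enter IRQ0 at PC=0 (depth now 2)
Event 5 (EXEC): [IRQ0] PC=0: INC 3 -> ACC=9
Event 6 (EXEC): [IRQ0] PC=1: INC 4 -> ACC=13
Event 7 (EXEC): [IRQ0] PC=2: IRET -> resume IRQ0 at PC=1 (depth now 1)
Event 8 (EXEC): [IRQ0] PC=1: INC 4 -> ACC=17
Event 9 (EXEC): [IRQ0] PC=2: IRET -> resume MAIN at PC=1 (depth now 0)
Event 10 (EXEC): [MAIN] PC=1: DEC 5 -> ACC=12
Event 11 (EXEC): [MAIN] PC=2: INC 3 -> ACC=15
Event 12 (EXEC): [MAIN] PC=3: INC 4 -> ACC=19
Event 13 (EXEC): [MAIN] PC=4: INC 3 -> ACC=22
Event 14 (EXEC): [MAIN] PC=5: HALT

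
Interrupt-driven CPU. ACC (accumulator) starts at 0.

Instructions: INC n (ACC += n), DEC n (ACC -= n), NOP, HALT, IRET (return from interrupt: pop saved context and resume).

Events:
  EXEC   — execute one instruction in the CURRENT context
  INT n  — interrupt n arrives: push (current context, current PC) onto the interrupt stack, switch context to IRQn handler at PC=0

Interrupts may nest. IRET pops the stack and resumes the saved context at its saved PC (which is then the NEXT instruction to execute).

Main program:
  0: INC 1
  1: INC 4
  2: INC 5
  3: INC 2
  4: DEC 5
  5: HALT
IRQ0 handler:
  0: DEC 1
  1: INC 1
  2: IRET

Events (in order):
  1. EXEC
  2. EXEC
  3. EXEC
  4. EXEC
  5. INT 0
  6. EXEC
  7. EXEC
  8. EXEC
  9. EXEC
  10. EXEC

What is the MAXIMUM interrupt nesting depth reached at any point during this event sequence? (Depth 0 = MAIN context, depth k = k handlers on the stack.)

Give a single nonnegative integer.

Answer: 1

Derivation:
Event 1 (EXEC): [MAIN] PC=0: INC 1 -> ACC=1 [depth=0]
Event 2 (EXEC): [MAIN] PC=1: INC 4 -> ACC=5 [depth=0]
Event 3 (EXEC): [MAIN] PC=2: INC 5 -> ACC=10 [depth=0]
Event 4 (EXEC): [MAIN] PC=3: INC 2 -> ACC=12 [depth=0]
Event 5 (INT 0): INT 0 arrives: push (MAIN, PC=4), enter IRQ0 at PC=0 (depth now 1) [depth=1]
Event 6 (EXEC): [IRQ0] PC=0: DEC 1 -> ACC=11 [depth=1]
Event 7 (EXEC): [IRQ0] PC=1: INC 1 -> ACC=12 [depth=1]
Event 8 (EXEC): [IRQ0] PC=2: IRET -> resume MAIN at PC=4 (depth now 0) [depth=0]
Event 9 (EXEC): [MAIN] PC=4: DEC 5 -> ACC=7 [depth=0]
Event 10 (EXEC): [MAIN] PC=5: HALT [depth=0]
Max depth observed: 1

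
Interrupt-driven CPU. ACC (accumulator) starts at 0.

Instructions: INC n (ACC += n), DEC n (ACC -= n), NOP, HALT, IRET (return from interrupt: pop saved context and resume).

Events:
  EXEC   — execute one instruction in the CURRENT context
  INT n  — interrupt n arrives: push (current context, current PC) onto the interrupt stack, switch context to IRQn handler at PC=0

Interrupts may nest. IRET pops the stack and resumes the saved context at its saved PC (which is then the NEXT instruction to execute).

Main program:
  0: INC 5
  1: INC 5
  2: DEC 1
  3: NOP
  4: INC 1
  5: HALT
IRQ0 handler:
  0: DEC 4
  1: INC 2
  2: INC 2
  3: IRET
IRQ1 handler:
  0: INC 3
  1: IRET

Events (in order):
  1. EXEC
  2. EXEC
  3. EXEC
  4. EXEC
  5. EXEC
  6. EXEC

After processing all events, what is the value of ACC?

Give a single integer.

Answer: 10

Derivation:
Event 1 (EXEC): [MAIN] PC=0: INC 5 -> ACC=5
Event 2 (EXEC): [MAIN] PC=1: INC 5 -> ACC=10
Event 3 (EXEC): [MAIN] PC=2: DEC 1 -> ACC=9
Event 4 (EXEC): [MAIN] PC=3: NOP
Event 5 (EXEC): [MAIN] PC=4: INC 1 -> ACC=10
Event 6 (EXEC): [MAIN] PC=5: HALT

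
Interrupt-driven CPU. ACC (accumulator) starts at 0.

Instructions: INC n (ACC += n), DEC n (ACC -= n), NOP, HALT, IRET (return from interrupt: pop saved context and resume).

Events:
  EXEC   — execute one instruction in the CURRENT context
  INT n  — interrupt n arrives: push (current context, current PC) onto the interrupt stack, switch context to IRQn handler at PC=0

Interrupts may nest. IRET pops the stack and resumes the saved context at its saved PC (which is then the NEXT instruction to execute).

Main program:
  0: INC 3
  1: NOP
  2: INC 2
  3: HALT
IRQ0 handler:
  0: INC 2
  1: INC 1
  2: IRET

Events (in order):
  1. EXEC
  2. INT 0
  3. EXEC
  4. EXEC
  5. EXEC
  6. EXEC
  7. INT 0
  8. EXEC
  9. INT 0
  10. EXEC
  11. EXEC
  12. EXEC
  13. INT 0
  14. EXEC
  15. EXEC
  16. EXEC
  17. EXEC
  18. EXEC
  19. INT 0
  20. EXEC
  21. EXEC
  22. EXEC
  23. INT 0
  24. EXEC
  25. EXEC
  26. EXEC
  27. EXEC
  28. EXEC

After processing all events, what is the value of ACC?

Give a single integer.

Event 1 (EXEC): [MAIN] PC=0: INC 3 -> ACC=3
Event 2 (INT 0): INT 0 arrives: push (MAIN, PC=1), enter IRQ0 at PC=0 (depth now 1)
Event 3 (EXEC): [IRQ0] PC=0: INC 2 -> ACC=5
Event 4 (EXEC): [IRQ0] PC=1: INC 1 -> ACC=6
Event 5 (EXEC): [IRQ0] PC=2: IRET -> resume MAIN at PC=1 (depth now 0)
Event 6 (EXEC): [MAIN] PC=1: NOP
Event 7 (INT 0): INT 0 arrives: push (MAIN, PC=2), enter IRQ0 at PC=0 (depth now 1)
Event 8 (EXEC): [IRQ0] PC=0: INC 2 -> ACC=8
Event 9 (INT 0): INT 0 arrives: push (IRQ0, PC=1), enter IRQ0 at PC=0 (depth now 2)
Event 10 (EXEC): [IRQ0] PC=0: INC 2 -> ACC=10
Event 11 (EXEC): [IRQ0] PC=1: INC 1 -> ACC=11
Event 12 (EXEC): [IRQ0] PC=2: IRET -> resume IRQ0 at PC=1 (depth now 1)
Event 13 (INT 0): INT 0 arrives: push (IRQ0, PC=1), enter IRQ0 at PC=0 (depth now 2)
Event 14 (EXEC): [IRQ0] PC=0: INC 2 -> ACC=13
Event 15 (EXEC): [IRQ0] PC=1: INC 1 -> ACC=14
Event 16 (EXEC): [IRQ0] PC=2: IRET -> resume IRQ0 at PC=1 (depth now 1)
Event 17 (EXEC): [IRQ0] PC=1: INC 1 -> ACC=15
Event 18 (EXEC): [IRQ0] PC=2: IRET -> resume MAIN at PC=2 (depth now 0)
Event 19 (INT 0): INT 0 arrives: push (MAIN, PC=2), enter IRQ0 at PC=0 (depth now 1)
Event 20 (EXEC): [IRQ0] PC=0: INC 2 -> ACC=17
Event 21 (EXEC): [IRQ0] PC=1: INC 1 -> ACC=18
Event 22 (EXEC): [IRQ0] PC=2: IRET -> resume MAIN at PC=2 (depth now 0)
Event 23 (INT 0): INT 0 arrives: push (MAIN, PC=2), enter IRQ0 at PC=0 (depth now 1)
Event 24 (EXEC): [IRQ0] PC=0: INC 2 -> ACC=20
Event 25 (EXEC): [IRQ0] PC=1: INC 1 -> ACC=21
Event 26 (EXEC): [IRQ0] PC=2: IRET -> resume MAIN at PC=2 (depth now 0)
Event 27 (EXEC): [MAIN] PC=2: INC 2 -> ACC=23
Event 28 (EXEC): [MAIN] PC=3: HALT

Answer: 23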